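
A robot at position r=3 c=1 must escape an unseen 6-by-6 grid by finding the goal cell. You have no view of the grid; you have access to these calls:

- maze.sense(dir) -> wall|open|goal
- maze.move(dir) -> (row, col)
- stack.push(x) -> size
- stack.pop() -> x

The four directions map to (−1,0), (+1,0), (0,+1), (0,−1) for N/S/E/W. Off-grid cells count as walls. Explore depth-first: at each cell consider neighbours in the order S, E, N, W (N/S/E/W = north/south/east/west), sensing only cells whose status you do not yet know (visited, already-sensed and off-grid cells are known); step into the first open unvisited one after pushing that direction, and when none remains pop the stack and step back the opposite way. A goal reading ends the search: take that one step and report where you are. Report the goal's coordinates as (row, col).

I call maze.sense using dir→south, yielding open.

Now I run stack.push using x→south, which returns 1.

Then maze.move using dir→south, which returns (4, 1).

Calling maze.sense using dir→south, → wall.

I call maze.sense using dir→east, and get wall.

I run maze.sense using dir→west, which returns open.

I use stack.push using x→west, giving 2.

Next I call maze.move using dir→west, and see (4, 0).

I call maze.sense using dir→south, giving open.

Invoking stack.push using x→south, : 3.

I run maze.move using dir→south, — result: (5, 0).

I run stack.pop, which returns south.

Next I call maze.move using dir→north, giving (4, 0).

Using maze.sense using dir→north, and get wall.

I use stack.pop, giving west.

I use maze.move using dir→east, : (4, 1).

Next I call stack.pop, yielding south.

Now I run maze.move using dir→north, yielding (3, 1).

Now I run maze.sense using dir→east, which returns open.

Then stack.push using x→east, which returns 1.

Now I run maze.move using dir→east, and get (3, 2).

Then maze.sense using dir→east, and see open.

Now I run stack.push using x→east, giving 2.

I call maze.move using dir→east, yielding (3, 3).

Now I run maze.sense using dir→south, → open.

I use stack.push using x→south, and see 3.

Then maze.move using dir→south, and see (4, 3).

Invoking maze.sense using dir→south, yielding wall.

I use maze.sense using dir→east, giving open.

I use stack.push using x→east, → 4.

I try maze.move using dir→east, yielding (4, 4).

Now I run maze.sense using dir→south, giving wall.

I use maze.sense using dir→east, — result: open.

I try stack.push using x→east, and see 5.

Using maze.move using dir→east, yielding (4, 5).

I run maze.sense using dir→south, yielding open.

I use stack.push using x→south, giving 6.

Using maze.move using dir→south, which returns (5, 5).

I try stack.pop(), which returns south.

I run maze.move using dir→north, giving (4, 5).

I run maze.sense using dir→north, yielding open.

Using stack.push using x→north, yielding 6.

I invoke maze.move using dir→north, and get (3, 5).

I invoke maze.sense using dir→north, and get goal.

I invoke maze.move using dir→north, and see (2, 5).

Answer: (2, 5)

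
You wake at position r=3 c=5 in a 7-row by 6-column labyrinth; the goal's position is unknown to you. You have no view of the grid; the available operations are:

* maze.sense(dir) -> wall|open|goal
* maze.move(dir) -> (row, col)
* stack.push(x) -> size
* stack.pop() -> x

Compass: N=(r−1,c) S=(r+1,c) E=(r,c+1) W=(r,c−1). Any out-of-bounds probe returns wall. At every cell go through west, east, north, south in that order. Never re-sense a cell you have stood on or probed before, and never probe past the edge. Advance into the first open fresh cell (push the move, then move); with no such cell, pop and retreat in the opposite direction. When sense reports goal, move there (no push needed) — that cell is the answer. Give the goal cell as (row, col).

Action: maze.sense[dir: west]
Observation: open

Action: stack.push[x: west]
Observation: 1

Action: maze.move[dir: west]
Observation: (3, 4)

Action: maze.sense[dir: west]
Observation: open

Action: stack.push[x: west]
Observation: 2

Action: maze.move[dir: west]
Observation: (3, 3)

Action: maze.sense[dir: west]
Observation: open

Action: stack.push[x: west]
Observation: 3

Action: maze.move[dir: west]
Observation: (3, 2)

Action: maze.sense[dir: west]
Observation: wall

Action: maze.sense[dir: north]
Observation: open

Action: stack.push[x: north]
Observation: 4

Action: maze.move[dir: north]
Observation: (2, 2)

Action: maze.sense[dir: west]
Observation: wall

Action: maze.sense[dir: east]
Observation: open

Action: stack.push[x: east]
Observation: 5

Action: maze.move[dir: east]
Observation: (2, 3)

Action: maze.sense[dir: east]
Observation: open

Action: stack.push[x: east]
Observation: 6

Action: maze.move[dir: east]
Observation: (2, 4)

Action: maze.sense[dir: east]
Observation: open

Action: stack.push[x: east]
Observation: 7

Action: maze.move[dir: east]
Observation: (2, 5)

Action: maze.sense[dir: north]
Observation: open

Action: stack.push[x: north]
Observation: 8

Action: maze.move[dir: north]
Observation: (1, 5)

Action: maze.sense[dir: west]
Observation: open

Action: stack.push[x: west]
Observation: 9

Action: maze.move[dir: west]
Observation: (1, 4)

Action: maze.sense[dir: west]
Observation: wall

Action: maze.sense[dir: north]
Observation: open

Action: stack.push[x: north]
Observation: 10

Action: maze.move[dir: north]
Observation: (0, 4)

Action: maze.sense[dir: west]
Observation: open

Action: stack.push[x: west]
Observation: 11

Action: maze.move[dir: west]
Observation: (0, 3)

Action: maze.sense[dir: west]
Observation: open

Action: stack.push[x: west]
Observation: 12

Action: maze.move[dir: west]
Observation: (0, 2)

Action: maze.sense[dir: west]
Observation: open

Action: stack.push[x: west]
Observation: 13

Action: maze.move[dir: west]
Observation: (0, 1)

Action: maze.sense[dir: west]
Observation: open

Action: stack.push[x: west]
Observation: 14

Action: maze.move[dir: west]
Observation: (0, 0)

Action: maze.sense[dir: south]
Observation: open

Action: stack.push[x: south]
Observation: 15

Action: maze.move[dir: south]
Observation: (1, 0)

Action: maze.sense[dir: east]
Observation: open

Action: stack.push[x: east]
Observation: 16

Action: maze.move[dir: east]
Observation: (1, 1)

Action: maze.sense[dir: east]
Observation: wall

Action: stack.pop[]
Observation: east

Action: maze.move[dir: west]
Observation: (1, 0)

Action: maze.sense[dir: south]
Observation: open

Action: stack.push[x: south]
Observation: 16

Action: maze.move[dir: south]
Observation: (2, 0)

Action: maze.sense[dir: south]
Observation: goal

Action: maze.move[dir: south]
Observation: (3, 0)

Answer: (3, 0)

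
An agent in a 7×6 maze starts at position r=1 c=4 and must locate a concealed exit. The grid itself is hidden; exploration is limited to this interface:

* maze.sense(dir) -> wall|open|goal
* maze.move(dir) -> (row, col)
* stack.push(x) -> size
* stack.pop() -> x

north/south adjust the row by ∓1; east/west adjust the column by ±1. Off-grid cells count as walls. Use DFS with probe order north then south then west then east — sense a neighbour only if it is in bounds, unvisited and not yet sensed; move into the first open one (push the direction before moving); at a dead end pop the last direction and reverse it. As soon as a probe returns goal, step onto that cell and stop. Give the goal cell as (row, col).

Act: maze.sense[dir=north]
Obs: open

Act: stack.push[x=north]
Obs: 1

Act: maze.move[dir=north]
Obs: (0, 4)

Act: maze.sense[dir=west]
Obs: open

Act: stack.push[x=west]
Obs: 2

Act: maze.move[dir=west]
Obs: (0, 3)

Act: maze.sense[dir=south]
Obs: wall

Act: maze.sense[dir=west]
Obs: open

Act: stack.push[x=west]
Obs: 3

Act: maze.move[dir=west]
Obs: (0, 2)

Act: maze.sense[dir=south]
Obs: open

Act: stack.push[x=south]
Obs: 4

Act: maze.move[dir=south]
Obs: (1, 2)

Act: maze.sense[dir=south]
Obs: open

Act: stack.push[x=south]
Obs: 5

Act: maze.move[dir=south]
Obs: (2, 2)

Act: maze.sense[dir=south]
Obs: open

Act: stack.push[x=south]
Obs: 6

Act: maze.move[dir=south]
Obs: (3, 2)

Act: maze.sense[dir=south]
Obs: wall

Act: maze.sense[dir=west]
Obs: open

Act: stack.push[x=west]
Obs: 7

Act: maze.move[dir=west]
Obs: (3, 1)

Act: maze.sense[dir=north]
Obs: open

Act: stack.push[x=north]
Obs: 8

Act: maze.move[dir=north]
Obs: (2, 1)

Act: maze.sense[dir=north]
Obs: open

Act: stack.push[x=north]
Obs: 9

Act: maze.move[dir=north]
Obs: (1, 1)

Act: maze.sense[dir=north]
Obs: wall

Act: maze.sense[dir=west]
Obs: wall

Act: stack.pop[]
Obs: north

Act: maze.move[dir=south]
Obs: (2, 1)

Act: maze.sense[dir=west]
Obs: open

Act: stack.push[x=west]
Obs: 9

Act: maze.move[dir=west]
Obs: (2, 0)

Act: maze.sense[dir=south]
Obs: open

Act: stack.push[x=south]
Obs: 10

Act: maze.move[dir=south]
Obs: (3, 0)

Act: maze.sense[dir=south]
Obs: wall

Act: stack.pop[]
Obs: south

Act: maze.move[dir=north]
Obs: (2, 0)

Act: stack.pop[]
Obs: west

Act: maze.move[dir=east]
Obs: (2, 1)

Act: stack.pop[]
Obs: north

Act: maze.move[dir=south]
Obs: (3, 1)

Act: maze.sense[dir=south]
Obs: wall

Act: stack.pop[]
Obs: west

Act: maze.move[dir=east]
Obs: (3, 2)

Act: maze.sense[dir=east]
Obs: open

Act: stack.push[x=east]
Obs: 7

Act: maze.move[dir=east]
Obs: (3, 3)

Act: maze.sense[dir=north]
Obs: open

Act: stack.push[x=north]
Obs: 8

Act: maze.move[dir=north]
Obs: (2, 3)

Act: maze.sense[dir=east]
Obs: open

Act: stack.push[x=east]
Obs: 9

Act: maze.move[dir=east]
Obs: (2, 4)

Act: maze.sense[dir=south]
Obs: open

Act: stack.push[x=south]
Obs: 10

Act: maze.move[dir=south]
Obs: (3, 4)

Act: maze.sense[dir=south]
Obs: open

Act: stack.push[x=south]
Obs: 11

Act: maze.move[dir=south]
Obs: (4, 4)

Act: maze.sense[dir=south]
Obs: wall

Act: maze.sense[dir=west]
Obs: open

Act: stack.push[x=west]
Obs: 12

Act: maze.move[dir=west]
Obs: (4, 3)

Act: maze.sense[dir=south]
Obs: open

Act: stack.push[x=south]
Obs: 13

Act: maze.move[dir=south]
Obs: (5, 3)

Act: maze.sense[dir=south]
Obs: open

Act: stack.push[x=south]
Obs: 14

Act: maze.move[dir=south]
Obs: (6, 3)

Act: maze.sense[dir=west]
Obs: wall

Act: maze.sense[dir=east]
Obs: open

Act: stack.push[x=east]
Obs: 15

Act: maze.move[dir=east]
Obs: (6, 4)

Act: maze.sense[dir=east]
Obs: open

Act: stack.push[x=east]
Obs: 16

Act: maze.move[dir=east]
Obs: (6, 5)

Act: maze.sense[dir=north]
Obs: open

Act: stack.push[x=north]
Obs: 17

Act: maze.move[dir=north]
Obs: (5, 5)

Act: maze.sense[dir=north]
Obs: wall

Act: stack.pop[]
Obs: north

Act: maze.move[dir=south]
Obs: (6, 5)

Act: stack.pop[]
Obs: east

Act: maze.move[dir=west]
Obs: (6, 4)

Act: stack.pop[]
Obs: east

Act: maze.move[dir=west]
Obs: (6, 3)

Act: stack.pop[]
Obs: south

Act: maze.move[dir=north]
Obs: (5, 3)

Act: maze.sense[dir=west]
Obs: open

Act: stack.push[x=west]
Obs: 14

Act: maze.move[dir=west]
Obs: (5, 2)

Act: maze.sense[dir=west]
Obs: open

Act: stack.push[x=west]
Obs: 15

Act: maze.move[dir=west]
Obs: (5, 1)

Act: maze.sense[dir=south]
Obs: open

Act: stack.push[x=south]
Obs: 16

Act: maze.move[dir=south]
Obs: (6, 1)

Act: maze.sense[dir=west]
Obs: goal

Act: maze.move[dir=west]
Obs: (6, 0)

Answer: (6, 0)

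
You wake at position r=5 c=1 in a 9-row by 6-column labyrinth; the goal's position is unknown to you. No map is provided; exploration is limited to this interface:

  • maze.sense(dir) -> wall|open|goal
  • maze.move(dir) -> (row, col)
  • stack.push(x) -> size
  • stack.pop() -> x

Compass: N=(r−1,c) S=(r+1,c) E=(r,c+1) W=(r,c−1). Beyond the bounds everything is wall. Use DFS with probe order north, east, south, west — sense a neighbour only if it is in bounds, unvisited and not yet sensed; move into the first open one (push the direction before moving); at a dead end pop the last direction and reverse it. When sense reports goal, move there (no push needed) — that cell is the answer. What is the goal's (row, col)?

! 1. maze.sense(dir=north) == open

! 2. stack.push(x=north) == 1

! 3. maze.move(dir=north) == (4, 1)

! 4. maze.sense(dir=north) == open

! 5. stack.push(x=north) == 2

! 6. maze.move(dir=north) == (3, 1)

! 7. maze.sense(dir=north) == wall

! 8. maze.sense(dir=east) == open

! 9. stack.push(x=east) == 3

! 10. maze.move(dir=east) == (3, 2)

! 11. maze.sense(dir=north) == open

! 12. stack.push(x=north) == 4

! 13. maze.move(dir=north) == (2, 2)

! 14. maze.sense(dir=north) == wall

! 15. maze.sense(dir=east) == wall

! 16. stack.pop() == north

! 17. maze.move(dir=south) == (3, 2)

! 18. maze.sense(dir=east) == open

! 19. stack.push(x=east) == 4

! 20. maze.move(dir=east) == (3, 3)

! 21. maze.sense(dir=east) == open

! 22. stack.push(x=east) == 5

! 23. maze.move(dir=east) == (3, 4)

! 24. maze.sense(dir=north) == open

! 25. stack.push(x=north) == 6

! 26. maze.move(dir=north) == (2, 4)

! 27. maze.sense(dir=north) == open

! 28. stack.push(x=north) == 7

! 29. maze.move(dir=north) == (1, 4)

! 30. maze.sense(dir=north) == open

! 31. stack.push(x=north) == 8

! 32. maze.move(dir=north) == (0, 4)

! 33. maze.sense(dir=east) == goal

! 34. maze.move(dir=east) == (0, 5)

Answer: (0, 5)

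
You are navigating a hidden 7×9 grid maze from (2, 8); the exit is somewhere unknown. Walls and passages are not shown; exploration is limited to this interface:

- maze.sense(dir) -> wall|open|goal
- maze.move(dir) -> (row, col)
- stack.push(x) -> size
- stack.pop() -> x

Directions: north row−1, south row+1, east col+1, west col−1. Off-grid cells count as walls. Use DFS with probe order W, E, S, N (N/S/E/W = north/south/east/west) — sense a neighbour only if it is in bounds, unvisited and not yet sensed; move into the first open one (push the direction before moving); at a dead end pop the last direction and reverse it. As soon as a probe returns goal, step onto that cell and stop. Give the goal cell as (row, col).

>>> maze.sense west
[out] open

>>> stack.push west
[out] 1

>>> maze.move west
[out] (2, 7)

>>> maze.sense west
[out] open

>>> stack.push west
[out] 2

>>> maze.move west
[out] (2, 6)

>>> maze.sense west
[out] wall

>>> maze.sense south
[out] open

>>> stack.push south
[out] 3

>>> maze.move south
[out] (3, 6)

>>> maze.sense west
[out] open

>>> stack.push west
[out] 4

>>> maze.move west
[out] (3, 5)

>>> maze.sense west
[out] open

>>> stack.push west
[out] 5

>>> maze.move west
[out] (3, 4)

>>> maze.sense west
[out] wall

>>> maze.sense south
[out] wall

>>> maze.sense north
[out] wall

>>> stack.pop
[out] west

>>> maze.move east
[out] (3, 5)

>>> maze.sense south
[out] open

>>> stack.push south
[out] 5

>>> maze.move south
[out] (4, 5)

>>> maze.sense east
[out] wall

>>> maze.sense south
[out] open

>>> stack.push south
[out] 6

>>> maze.move south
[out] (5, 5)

>>> maze.sense west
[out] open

>>> stack.push west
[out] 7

>>> maze.move west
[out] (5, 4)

>>> maze.sense west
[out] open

>>> stack.push west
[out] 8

>>> maze.move west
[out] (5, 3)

>>> maze.sense west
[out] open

>>> stack.push west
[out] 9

>>> maze.move west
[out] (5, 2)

>>> maze.sense west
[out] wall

>>> maze.sense south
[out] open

>>> stack.push south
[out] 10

>>> maze.move south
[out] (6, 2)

>>> maze.sense west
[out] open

>>> stack.push west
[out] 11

>>> maze.move west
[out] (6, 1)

>>> maze.sense west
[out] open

>>> stack.push west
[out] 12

>>> maze.move west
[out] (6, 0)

>>> maze.sense north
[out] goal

>>> maze.move north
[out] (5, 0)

Answer: (5, 0)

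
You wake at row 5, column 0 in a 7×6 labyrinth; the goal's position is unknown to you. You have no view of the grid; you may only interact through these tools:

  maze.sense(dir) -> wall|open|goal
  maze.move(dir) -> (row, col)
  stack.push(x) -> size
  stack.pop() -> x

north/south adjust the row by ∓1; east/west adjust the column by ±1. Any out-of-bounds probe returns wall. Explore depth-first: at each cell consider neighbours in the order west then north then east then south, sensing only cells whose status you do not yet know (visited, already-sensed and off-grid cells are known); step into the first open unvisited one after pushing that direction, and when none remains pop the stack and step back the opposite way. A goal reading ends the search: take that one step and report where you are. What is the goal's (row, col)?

$ maze.sense dir='north'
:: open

$ stack.push x='north'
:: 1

$ maze.move dir='north'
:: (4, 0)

$ maze.sense dir='north'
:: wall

$ maze.sense dir='east'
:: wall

$ stack.pop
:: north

$ maze.move dir='south'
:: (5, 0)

$ maze.sense dir='east'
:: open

$ stack.push x='east'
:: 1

$ maze.move dir='east'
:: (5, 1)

$ maze.sense dir='east'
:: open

$ stack.push x='east'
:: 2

$ maze.move dir='east'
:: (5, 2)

$ maze.sense dir='north'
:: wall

$ maze.sense dir='east'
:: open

$ stack.push x='east'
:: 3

$ maze.move dir='east'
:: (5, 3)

$ maze.sense dir='north'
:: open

$ stack.push x='north'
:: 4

$ maze.move dir='north'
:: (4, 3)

$ maze.sense dir='north'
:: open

$ stack.push x='north'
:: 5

$ maze.move dir='north'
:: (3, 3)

$ maze.sense dir='west'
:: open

$ stack.push x='west'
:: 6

$ maze.move dir='west'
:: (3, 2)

$ maze.sense dir='west'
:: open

$ stack.push x='west'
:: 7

$ maze.move dir='west'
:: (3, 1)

$ maze.sense dir='north'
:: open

$ stack.push x='north'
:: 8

$ maze.move dir='north'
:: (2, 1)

$ maze.sense dir='west'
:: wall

$ maze.sense dir='north'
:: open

$ stack.push x='north'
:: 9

$ maze.move dir='north'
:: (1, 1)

$ maze.sense dir='west'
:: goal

$ maze.move dir='west'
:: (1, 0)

Answer: (1, 0)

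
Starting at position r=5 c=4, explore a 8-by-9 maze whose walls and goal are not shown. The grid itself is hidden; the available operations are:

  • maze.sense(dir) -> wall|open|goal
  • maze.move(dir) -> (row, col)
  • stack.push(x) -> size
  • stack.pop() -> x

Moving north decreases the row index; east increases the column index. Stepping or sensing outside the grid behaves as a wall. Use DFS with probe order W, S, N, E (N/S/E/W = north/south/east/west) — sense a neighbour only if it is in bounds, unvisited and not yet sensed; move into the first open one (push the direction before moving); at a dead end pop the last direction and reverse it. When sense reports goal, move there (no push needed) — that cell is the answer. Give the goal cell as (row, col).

Do: sense[west]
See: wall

Do: sense[south]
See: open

Do: push[south]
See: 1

Do: move[south]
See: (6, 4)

Do: sense[west]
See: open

Do: push[west]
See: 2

Do: move[west]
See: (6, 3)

Do: sense[west]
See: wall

Do: sense[south]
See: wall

Do: pop[]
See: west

Do: move[east]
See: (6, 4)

Do: sense[south]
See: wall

Do: sense[east]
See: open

Do: push[east]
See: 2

Do: move[east]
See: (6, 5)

Do: sense[south]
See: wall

Do: sense[north]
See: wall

Do: sense[east]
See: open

Do: push[east]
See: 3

Do: move[east]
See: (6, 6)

Do: sense[south]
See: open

Do: push[south]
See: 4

Do: move[south]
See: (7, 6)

Do: sense[east]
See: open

Do: push[east]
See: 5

Do: move[east]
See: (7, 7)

Do: sense[north]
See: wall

Do: sense[east]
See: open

Do: push[east]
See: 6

Do: move[east]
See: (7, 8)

Do: sense[north]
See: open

Do: push[north]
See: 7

Do: move[north]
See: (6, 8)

Do: sense[north]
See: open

Do: push[north]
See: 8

Do: move[north]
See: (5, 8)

Do: sense[west]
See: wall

Do: sense[north]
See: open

Do: push[north]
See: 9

Do: move[north]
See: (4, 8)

Do: sense[west]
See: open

Do: push[west]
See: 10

Do: move[west]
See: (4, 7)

Do: sense[west]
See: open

Do: push[west]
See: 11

Do: move[west]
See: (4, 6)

Do: sense[west]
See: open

Do: push[west]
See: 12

Do: move[west]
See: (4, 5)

Do: sense[west]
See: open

Do: push[west]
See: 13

Do: move[west]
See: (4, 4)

Do: sense[west]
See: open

Do: push[west]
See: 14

Do: move[west]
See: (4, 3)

Do: sense[west]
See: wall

Do: sense[north]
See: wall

Do: pop[]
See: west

Do: move[east]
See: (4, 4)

Do: sense[north]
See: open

Do: push[north]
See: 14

Do: move[north]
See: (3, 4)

Do: sense[north]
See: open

Do: push[north]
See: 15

Do: move[north]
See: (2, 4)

Do: sense[west]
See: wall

Do: sense[north]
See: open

Do: push[north]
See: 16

Do: move[north]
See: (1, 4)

Do: sense[west]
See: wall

Do: sense[north]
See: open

Do: push[north]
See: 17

Do: move[north]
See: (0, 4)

Do: sense[west]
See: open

Do: push[west]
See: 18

Do: move[west]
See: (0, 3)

Do: sense[west]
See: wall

Do: pop[]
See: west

Do: move[east]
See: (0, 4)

Do: sense[east]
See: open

Do: push[east]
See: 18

Do: move[east]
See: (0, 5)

Do: sense[south]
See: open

Do: push[south]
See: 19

Do: move[south]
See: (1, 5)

Do: sense[south]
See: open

Do: push[south]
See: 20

Do: move[south]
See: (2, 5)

Do: sense[south]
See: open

Do: push[south]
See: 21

Do: move[south]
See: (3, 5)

Do: sense[east]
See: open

Do: push[east]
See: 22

Do: move[east]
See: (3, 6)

Do: sense[north]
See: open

Do: push[north]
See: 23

Do: move[north]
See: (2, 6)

Do: sense[north]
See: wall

Do: sense[east]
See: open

Do: push[east]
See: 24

Do: move[east]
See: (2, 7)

Do: sense[south]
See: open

Do: push[south]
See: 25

Do: move[south]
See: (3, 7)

Do: sense[east]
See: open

Do: push[east]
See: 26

Do: move[east]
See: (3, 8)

Do: sense[north]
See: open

Do: push[north]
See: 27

Do: move[north]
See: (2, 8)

Do: sense[north]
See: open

Do: push[north]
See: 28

Do: move[north]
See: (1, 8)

Do: sense[west]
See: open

Do: push[west]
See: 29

Do: move[west]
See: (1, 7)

Do: sense[north]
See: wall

Do: pop[]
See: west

Do: move[east]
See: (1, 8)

Do: sense[north]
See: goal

Do: move[north]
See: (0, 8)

Answer: (0, 8)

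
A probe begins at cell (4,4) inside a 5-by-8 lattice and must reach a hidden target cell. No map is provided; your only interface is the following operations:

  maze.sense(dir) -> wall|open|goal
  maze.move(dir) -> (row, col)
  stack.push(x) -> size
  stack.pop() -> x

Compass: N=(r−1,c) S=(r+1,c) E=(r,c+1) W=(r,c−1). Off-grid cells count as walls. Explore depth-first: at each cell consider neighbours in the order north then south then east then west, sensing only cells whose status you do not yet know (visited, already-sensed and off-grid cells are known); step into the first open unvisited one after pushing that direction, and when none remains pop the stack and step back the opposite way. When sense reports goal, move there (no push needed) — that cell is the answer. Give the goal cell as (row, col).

·→ sense(north)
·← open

·→ push(north)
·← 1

·→ move(north)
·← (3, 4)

·→ sense(north)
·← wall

·→ sense(east)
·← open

·→ push(east)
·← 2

·→ move(east)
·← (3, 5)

·→ sense(north)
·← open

·→ push(north)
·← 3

·→ move(north)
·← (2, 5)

·→ sense(north)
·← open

·→ push(north)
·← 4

·→ move(north)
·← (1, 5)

·→ sense(north)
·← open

·→ push(north)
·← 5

·→ move(north)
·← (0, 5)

·→ sense(east)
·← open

·→ push(east)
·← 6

·→ move(east)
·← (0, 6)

·→ sense(south)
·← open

·→ push(south)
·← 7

·→ move(south)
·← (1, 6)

·→ sense(south)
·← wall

·→ sense(east)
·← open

·→ push(east)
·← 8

·→ move(east)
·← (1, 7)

·→ sense(north)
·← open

·→ push(north)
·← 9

·→ move(north)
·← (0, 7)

·→ pop()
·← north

·→ move(south)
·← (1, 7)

·→ sense(south)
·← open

·→ push(south)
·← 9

·→ move(south)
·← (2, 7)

·→ sense(south)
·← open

·→ push(south)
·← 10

·→ move(south)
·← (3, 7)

·→ sense(south)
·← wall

·→ sense(west)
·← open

·→ push(west)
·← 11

·→ move(west)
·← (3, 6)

·→ sense(south)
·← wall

·→ pop()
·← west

·→ move(east)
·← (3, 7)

·→ pop()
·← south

·→ move(north)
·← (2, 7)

·→ pop()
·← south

·→ move(north)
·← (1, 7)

·→ pop()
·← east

·→ move(west)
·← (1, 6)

·→ pop()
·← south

·→ move(north)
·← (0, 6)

·→ pop()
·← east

·→ move(west)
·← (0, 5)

·→ sense(west)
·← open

·→ push(west)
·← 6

·→ move(west)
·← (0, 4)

·→ sense(south)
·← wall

·→ sense(west)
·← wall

·→ pop()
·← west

·→ move(east)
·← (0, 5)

·→ pop()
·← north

·→ move(south)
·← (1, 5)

·→ pop()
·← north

·→ move(south)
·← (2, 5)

·→ pop()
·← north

·→ move(south)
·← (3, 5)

·→ sense(south)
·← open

·→ push(south)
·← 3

·→ move(south)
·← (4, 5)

·→ pop()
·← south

·→ move(north)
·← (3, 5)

·→ pop()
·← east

·→ move(west)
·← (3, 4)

·→ sense(west)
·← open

·→ push(west)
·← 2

·→ move(west)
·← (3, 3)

·→ sense(north)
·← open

·→ push(north)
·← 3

·→ move(north)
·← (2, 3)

·→ sense(north)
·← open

·→ push(north)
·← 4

·→ move(north)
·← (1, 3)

·→ sense(west)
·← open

·→ push(west)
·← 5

·→ move(west)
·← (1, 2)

·→ sense(north)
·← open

·→ push(north)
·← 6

·→ move(north)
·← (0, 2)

·→ sense(west)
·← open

·→ push(west)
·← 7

·→ move(west)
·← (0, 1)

·→ sense(south)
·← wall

·→ sense(west)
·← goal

·→ move(west)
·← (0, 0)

Answer: (0, 0)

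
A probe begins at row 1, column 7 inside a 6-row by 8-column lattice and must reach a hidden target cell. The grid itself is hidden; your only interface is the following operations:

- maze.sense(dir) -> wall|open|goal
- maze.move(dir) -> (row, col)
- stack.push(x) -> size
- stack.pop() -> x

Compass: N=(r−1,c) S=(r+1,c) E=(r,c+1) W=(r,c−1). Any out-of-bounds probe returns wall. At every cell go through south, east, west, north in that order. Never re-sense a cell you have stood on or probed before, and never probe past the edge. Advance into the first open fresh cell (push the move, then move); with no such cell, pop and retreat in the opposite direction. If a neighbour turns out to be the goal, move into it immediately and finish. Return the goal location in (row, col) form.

>> maze.sense(dir=south)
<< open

>> stack.push(x=south)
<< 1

>> maze.move(dir=south)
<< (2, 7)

>> maze.sense(dir=south)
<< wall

>> maze.sense(dir=west)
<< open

>> stack.push(x=west)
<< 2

>> maze.move(dir=west)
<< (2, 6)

>> maze.sense(dir=south)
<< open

>> stack.push(x=south)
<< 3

>> maze.move(dir=south)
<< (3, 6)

>> maze.sense(dir=south)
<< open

>> stack.push(x=south)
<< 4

>> maze.move(dir=south)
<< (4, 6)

>> maze.sense(dir=south)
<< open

>> stack.push(x=south)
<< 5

>> maze.move(dir=south)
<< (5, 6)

>> maze.sense(dir=east)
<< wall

>> maze.sense(dir=west)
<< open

>> stack.push(x=west)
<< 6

>> maze.move(dir=west)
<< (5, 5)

>> maze.sense(dir=west)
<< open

>> stack.push(x=west)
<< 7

>> maze.move(dir=west)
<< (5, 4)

>> maze.sense(dir=west)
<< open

>> stack.push(x=west)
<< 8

>> maze.move(dir=west)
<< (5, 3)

>> maze.sense(dir=west)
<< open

>> stack.push(x=west)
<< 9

>> maze.move(dir=west)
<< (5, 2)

>> maze.sense(dir=west)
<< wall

>> maze.sense(dir=north)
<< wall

>> stack.pop()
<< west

>> maze.move(dir=east)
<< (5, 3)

>> maze.sense(dir=north)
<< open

>> stack.push(x=north)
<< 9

>> maze.move(dir=north)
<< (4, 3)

>> maze.sense(dir=east)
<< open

>> stack.push(x=east)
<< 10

>> maze.move(dir=east)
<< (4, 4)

>> maze.sense(dir=east)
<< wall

>> maze.sense(dir=north)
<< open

>> stack.push(x=north)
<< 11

>> maze.move(dir=north)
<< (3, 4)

>> maze.sense(dir=east)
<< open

>> stack.push(x=east)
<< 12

>> maze.move(dir=east)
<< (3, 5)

>> maze.sense(dir=north)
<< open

>> stack.push(x=north)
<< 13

>> maze.move(dir=north)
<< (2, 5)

>> maze.sense(dir=west)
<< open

>> stack.push(x=west)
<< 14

>> maze.move(dir=west)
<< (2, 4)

>> maze.sense(dir=west)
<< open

>> stack.push(x=west)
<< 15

>> maze.move(dir=west)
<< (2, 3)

>> maze.sense(dir=south)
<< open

>> stack.push(x=south)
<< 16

>> maze.move(dir=south)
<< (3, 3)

>> maze.sense(dir=west)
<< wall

>> stack.pop()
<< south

>> maze.move(dir=north)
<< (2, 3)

>> maze.sense(dir=west)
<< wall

>> maze.sense(dir=north)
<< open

>> stack.push(x=north)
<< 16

>> maze.move(dir=north)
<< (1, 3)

>> maze.sense(dir=east)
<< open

>> stack.push(x=east)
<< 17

>> maze.move(dir=east)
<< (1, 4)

>> maze.sense(dir=east)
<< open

>> stack.push(x=east)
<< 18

>> maze.move(dir=east)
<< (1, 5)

>> maze.sense(dir=east)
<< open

>> stack.push(x=east)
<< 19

>> maze.move(dir=east)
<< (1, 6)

>> maze.sense(dir=north)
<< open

>> stack.push(x=north)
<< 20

>> maze.move(dir=north)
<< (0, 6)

>> maze.sense(dir=east)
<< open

>> stack.push(x=east)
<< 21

>> maze.move(dir=east)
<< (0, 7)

>> stack.pop()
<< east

>> maze.move(dir=west)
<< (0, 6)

>> maze.sense(dir=west)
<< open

>> stack.push(x=west)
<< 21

>> maze.move(dir=west)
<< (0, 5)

>> maze.sense(dir=west)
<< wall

>> stack.pop()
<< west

>> maze.move(dir=east)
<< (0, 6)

>> stack.pop()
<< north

>> maze.move(dir=south)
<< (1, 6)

>> stack.pop()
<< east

>> maze.move(dir=west)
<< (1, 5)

>> stack.pop()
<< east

>> maze.move(dir=west)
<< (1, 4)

>> stack.pop()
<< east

>> maze.move(dir=west)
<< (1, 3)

>> maze.sense(dir=west)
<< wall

>> maze.sense(dir=north)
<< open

>> stack.push(x=north)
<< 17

>> maze.move(dir=north)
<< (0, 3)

>> maze.sense(dir=west)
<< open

>> stack.push(x=west)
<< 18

>> maze.move(dir=west)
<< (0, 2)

>> maze.sense(dir=west)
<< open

>> stack.push(x=west)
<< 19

>> maze.move(dir=west)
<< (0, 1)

>> maze.sense(dir=south)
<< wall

>> maze.sense(dir=west)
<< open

>> stack.push(x=west)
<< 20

>> maze.move(dir=west)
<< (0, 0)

>> maze.sense(dir=south)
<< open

>> stack.push(x=south)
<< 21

>> maze.move(dir=south)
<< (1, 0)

>> maze.sense(dir=south)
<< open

>> stack.push(x=south)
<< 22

>> maze.move(dir=south)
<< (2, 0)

>> maze.sense(dir=south)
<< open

>> stack.push(x=south)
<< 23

>> maze.move(dir=south)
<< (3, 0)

>> maze.sense(dir=south)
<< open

>> stack.push(x=south)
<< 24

>> maze.move(dir=south)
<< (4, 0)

>> maze.sense(dir=south)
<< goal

>> maze.move(dir=south)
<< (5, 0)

Answer: (5, 0)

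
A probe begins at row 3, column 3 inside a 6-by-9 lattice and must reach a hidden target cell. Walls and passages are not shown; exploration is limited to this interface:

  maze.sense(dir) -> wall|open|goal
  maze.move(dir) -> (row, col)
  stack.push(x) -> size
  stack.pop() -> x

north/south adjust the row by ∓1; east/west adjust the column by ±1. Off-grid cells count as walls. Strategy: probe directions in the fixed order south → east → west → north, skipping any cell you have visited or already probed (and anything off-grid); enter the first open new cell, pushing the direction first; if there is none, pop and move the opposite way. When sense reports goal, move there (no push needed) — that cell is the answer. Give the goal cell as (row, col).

Calling maze.sense(south), and see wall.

Using maze.sense(east), which returns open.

Invoking stack.push(east), and get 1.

I invoke maze.move(east), and see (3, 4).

Using maze.sense(south), and observe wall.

Next I call maze.sense(east), yielding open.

I invoke stack.push(east), which returns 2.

Then maze.move(east), yielding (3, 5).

I try maze.sense(south), : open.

I use stack.push(south), giving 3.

Then maze.move(south), and get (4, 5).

I invoke maze.sense(south), : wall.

I use maze.sense(east), yielding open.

Calling stack.push(east), : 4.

Invoking maze.move(east), which returns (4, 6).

Calling maze.sense(south), → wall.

Next I call maze.sense(east), and get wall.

I use maze.sense(north), and observe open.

I invoke stack.push(north), → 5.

Using maze.move(north), and observe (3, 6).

Then maze.sense(east), and observe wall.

Next I call maze.sense(north), yielding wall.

I run stack.pop, : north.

I use maze.move(south), which returns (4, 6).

I invoke stack.pop(), → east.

Next I call maze.move(west), → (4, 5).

Then stack.pop, — result: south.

Next I call maze.move(north), : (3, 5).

I call maze.sense(north), : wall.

I run stack.pop, and get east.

Then maze.move(west), yielding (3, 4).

Then maze.sense(north), : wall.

I use stack.pop(), which returns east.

Calling maze.move(west), giving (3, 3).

I use maze.sense(west), yielding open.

I use stack.push(west), and see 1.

I try maze.move(west), — result: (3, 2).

I call maze.sense(south), → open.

I use stack.push(south), — result: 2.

Then maze.move(south), and observe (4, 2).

I call maze.sense(south), giving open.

Then stack.push(south), and get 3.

Calling maze.move(south), and observe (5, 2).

I call maze.sense(east), and see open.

I run stack.push(east), which returns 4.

Then maze.move(east), and observe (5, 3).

I call maze.sense(east), and get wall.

Calling stack.pop(), → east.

Now I run maze.move(west), and get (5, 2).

Calling maze.sense(west), and get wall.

Using stack.pop(), : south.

I invoke maze.move(north), : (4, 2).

I run maze.sense(west), : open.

I invoke stack.push(west), — result: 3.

I try maze.move(west), and observe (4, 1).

Invoking maze.sense(west), and see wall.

Next I call maze.sense(north), yielding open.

I use stack.push(north), : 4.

Now I run maze.move(north), and see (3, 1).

I try maze.sense(west), which returns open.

I invoke stack.push(west), — result: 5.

I use maze.move(west), and see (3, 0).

I invoke maze.sense(north), yielding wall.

Now I run stack.pop, and see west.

I run maze.move(east), — result: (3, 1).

I call maze.sense(north), which returns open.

I try stack.push(north), and get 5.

Now I run maze.move(north), → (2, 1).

Calling maze.sense(east), → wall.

I call maze.sense(north), — result: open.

Invoking stack.push(north), and observe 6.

Using maze.move(north), which returns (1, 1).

I use maze.sense(east), and see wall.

Invoking maze.sense(west), — result: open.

I call stack.push(west), giving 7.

I use maze.move(west), — result: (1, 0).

Then maze.sense(north), : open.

Using stack.push(north), → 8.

I try maze.move(north), giving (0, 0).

I call maze.sense(east), yielding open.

Invoking stack.push(east), giving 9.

Then maze.move(east), and get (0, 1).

Calling maze.sense(east), yielding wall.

I call stack.pop, — result: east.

I try maze.move(west), → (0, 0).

I call stack.pop(), and observe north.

Next I call maze.move(south), which returns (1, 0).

I try stack.pop, giving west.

I run maze.move(east), giving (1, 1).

Invoking stack.pop, and see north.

Now I run maze.move(south), and get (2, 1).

I try stack.pop, which returns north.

I run maze.move(south), — result: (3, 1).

Next I call stack.pop, giving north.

I call maze.move(south), : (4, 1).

Then stack.pop(), yielding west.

Using maze.move(east), and observe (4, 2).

I run stack.pop(), and observe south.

Next I call maze.move(north), and get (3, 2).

Then stack.pop, and get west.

Then maze.move(east), yielding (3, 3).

Then maze.sense(north), : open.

Invoking stack.push(north), giving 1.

I run maze.move(north), : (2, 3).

Next I call maze.sense(north), and see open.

I call stack.push(north), yielding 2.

Using maze.move(north), and observe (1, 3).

Calling maze.sense(east), and observe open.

I call stack.push(east), — result: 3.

Then maze.move(east), which returns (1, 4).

I use maze.sense(east), : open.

Now I run stack.push(east), and get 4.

I try maze.move(east), → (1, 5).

Then maze.sense(east), which returns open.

Next I call stack.push(east), → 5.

Using maze.move(east), giving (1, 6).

I use maze.sense(east), yielding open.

Invoking stack.push(east), and observe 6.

I use maze.move(east), yielding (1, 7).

Invoking maze.sense(south), and observe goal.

Next I call maze.move(south), and get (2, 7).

Answer: (2, 7)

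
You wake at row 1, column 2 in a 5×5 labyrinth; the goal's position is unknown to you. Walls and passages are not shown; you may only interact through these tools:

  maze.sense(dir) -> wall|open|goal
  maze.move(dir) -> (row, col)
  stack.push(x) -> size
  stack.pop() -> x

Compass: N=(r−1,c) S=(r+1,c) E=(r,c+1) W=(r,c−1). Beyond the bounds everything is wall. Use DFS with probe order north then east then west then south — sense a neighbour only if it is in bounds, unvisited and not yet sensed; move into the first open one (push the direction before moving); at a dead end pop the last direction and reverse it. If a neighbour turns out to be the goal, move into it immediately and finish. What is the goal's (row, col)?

Calling maze.sense(dir→north), : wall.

I try maze.sense(dir→east), and see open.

I invoke stack.push(x→east), and get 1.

I call maze.move(dir→east), — result: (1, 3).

I run maze.sense(dir→north), giving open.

Calling stack.push(x→north), yielding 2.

I use maze.move(dir→north), : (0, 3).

I run maze.sense(dir→east), and get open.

Calling stack.push(x→east), — result: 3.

I run maze.move(dir→east), and observe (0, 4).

Now I run maze.sense(dir→south), yielding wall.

Invoking stack.pop, yielding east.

Then maze.move(dir→west), yielding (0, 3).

Then stack.pop(), → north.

Invoking maze.move(dir→south), and observe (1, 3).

I invoke maze.sense(dir→south), yielding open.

I call stack.push(x→south), — result: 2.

I call maze.move(dir→south), → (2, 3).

Invoking maze.sense(dir→east), giving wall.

Next I call maze.sense(dir→west), yielding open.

I try stack.push(x→west), and see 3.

I try maze.move(dir→west), and see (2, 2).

I try maze.sense(dir→west), giving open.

I use stack.push(x→west), — result: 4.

I call maze.move(dir→west), → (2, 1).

Using maze.sense(dir→north), yielding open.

Invoking stack.push(x→north), — result: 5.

Invoking maze.move(dir→north), yielding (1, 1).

Invoking maze.sense(dir→north), → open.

I invoke stack.push(x→north), yielding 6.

Invoking maze.move(dir→north), giving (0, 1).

I try maze.sense(dir→west), : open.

I use stack.push(x→west), giving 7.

Now I run maze.move(dir→west), giving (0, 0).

Now I run maze.sense(dir→south), which returns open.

I try stack.push(x→south), → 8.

I use maze.move(dir→south), yielding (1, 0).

Using maze.sense(dir→south), — result: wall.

Now I run stack.pop(), : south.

Then maze.move(dir→north), and get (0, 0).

Using stack.pop, giving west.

Calling maze.move(dir→east), and get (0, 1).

I try stack.pop(), and get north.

I invoke maze.move(dir→south), yielding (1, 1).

I call stack.pop, → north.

Calling maze.move(dir→south), → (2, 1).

I run maze.sense(dir→south), : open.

I use stack.push(x→south), and observe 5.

I call maze.move(dir→south), and get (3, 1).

Using maze.sense(dir→east), : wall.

Next I call maze.sense(dir→west), which returns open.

I try stack.push(x→west), and get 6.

Calling maze.move(dir→west), yielding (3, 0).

I run maze.sense(dir→south), and get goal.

I run maze.move(dir→south), : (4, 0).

Answer: (4, 0)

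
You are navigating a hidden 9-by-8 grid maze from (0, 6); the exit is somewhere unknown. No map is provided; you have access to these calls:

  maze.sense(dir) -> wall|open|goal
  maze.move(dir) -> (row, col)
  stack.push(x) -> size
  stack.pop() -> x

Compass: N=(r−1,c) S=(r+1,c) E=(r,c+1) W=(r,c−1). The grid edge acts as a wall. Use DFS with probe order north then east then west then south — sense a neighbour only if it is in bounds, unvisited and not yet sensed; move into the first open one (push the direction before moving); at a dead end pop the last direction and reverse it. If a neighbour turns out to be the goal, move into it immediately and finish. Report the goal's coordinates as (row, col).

>> sense(east)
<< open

>> push(east)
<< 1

>> move(east)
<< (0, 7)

>> sense(south)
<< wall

>> pop()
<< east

>> move(west)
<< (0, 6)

>> sense(west)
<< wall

>> sense(south)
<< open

>> push(south)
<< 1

>> move(south)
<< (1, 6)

>> sense(west)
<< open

>> push(west)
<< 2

>> move(west)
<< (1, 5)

>> sense(west)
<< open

>> push(west)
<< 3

>> move(west)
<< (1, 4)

>> sense(north)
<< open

>> push(north)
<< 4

>> move(north)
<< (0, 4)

>> sense(west)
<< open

>> push(west)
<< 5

>> move(west)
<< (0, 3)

>> sense(west)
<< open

>> push(west)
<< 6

>> move(west)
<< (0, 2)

>> sense(west)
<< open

>> push(west)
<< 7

>> move(west)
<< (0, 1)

>> sense(west)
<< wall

>> sense(south)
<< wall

>> pop()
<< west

>> move(east)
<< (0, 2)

>> sense(south)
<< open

>> push(south)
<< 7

>> move(south)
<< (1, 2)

>> sense(east)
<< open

>> push(east)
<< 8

>> move(east)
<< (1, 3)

>> sense(south)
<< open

>> push(south)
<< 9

>> move(south)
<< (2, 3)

>> sense(east)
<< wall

>> sense(west)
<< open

>> push(west)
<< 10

>> move(west)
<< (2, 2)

>> sense(west)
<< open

>> push(west)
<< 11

>> move(west)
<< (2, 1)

>> sense(west)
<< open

>> push(west)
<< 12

>> move(west)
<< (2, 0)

>> sense(north)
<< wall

>> sense(south)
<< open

>> push(south)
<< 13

>> move(south)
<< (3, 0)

>> sense(east)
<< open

>> push(east)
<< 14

>> move(east)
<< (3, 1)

>> sense(east)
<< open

>> push(east)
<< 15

>> move(east)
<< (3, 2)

>> sense(east)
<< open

>> push(east)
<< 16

>> move(east)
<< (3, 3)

>> sense(east)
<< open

>> push(east)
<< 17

>> move(east)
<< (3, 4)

>> sense(east)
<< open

>> push(east)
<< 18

>> move(east)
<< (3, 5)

>> sense(north)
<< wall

>> sense(east)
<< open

>> push(east)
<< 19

>> move(east)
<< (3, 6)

>> sense(north)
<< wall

>> sense(east)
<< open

>> push(east)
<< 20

>> move(east)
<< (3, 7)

>> sense(north)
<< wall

>> sense(south)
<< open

>> push(south)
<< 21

>> move(south)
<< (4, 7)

>> sense(west)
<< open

>> push(west)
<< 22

>> move(west)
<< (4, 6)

>> sense(west)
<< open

>> push(west)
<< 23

>> move(west)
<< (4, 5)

>> sense(west)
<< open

>> push(west)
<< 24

>> move(west)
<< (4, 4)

>> sense(west)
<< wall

>> sense(south)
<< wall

>> pop()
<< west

>> move(east)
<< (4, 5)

>> sense(south)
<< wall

>> pop()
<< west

>> move(east)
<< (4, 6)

>> sense(south)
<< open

>> push(south)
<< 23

>> move(south)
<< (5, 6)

>> sense(east)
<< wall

>> sense(south)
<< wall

>> pop()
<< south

>> move(north)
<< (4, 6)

>> pop()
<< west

>> move(east)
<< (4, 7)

>> pop()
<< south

>> move(north)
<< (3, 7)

>> pop()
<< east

>> move(west)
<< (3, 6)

>> pop()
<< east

>> move(west)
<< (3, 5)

>> pop()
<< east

>> move(west)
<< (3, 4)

>> pop()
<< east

>> move(west)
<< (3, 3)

>> pop()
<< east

>> move(west)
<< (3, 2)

>> sense(south)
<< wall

>> pop()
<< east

>> move(west)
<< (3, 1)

>> sense(south)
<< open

>> push(south)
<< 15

>> move(south)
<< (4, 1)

>> sense(west)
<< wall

>> sense(south)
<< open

>> push(south)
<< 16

>> move(south)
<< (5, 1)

>> sense(east)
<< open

>> push(east)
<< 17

>> move(east)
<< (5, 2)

>> sense(east)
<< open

>> push(east)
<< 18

>> move(east)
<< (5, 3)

>> sense(south)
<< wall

>> pop()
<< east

>> move(west)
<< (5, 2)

>> sense(south)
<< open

>> push(south)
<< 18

>> move(south)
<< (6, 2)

>> sense(west)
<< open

>> push(west)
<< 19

>> move(west)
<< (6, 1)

>> sense(west)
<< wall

>> sense(south)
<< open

>> push(south)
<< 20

>> move(south)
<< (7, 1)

>> sense(east)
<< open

>> push(east)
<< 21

>> move(east)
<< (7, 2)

>> sense(east)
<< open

>> push(east)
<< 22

>> move(east)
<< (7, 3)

>> sense(east)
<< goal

>> move(east)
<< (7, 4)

Answer: (7, 4)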